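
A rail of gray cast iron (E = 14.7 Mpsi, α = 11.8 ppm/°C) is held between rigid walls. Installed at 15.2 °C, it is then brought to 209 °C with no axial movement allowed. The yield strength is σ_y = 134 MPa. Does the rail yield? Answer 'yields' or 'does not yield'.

yields

E = 14.7 Mpsi = 101.4 GPa.
ΔT = 193.8 K. Constrained thermal stress σ = E·α·ΔT = 101.4×10³ MPa × 11.8×10⁻⁶ × 193.8 = 232 MPa (compressive).
Compare to σ_y = 134 MPa: σ ≥ σ_y, so it yields.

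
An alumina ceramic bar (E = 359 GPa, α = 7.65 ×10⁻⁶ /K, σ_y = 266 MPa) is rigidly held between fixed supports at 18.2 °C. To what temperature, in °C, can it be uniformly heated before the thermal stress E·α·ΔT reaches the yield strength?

E·α·ΔT = 266.0 MPa ⇒ ΔT = 266.0 / (359.0×10³ × 7.65×10⁻⁶) = 96.86 K.
T = 18.2 + 96.86 = 115.1 °C.

115 °C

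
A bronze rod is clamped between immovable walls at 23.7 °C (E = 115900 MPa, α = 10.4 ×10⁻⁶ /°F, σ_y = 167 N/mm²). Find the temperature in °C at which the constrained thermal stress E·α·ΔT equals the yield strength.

E = 115900 MPa = 115.9 GPa.
α = 10.4×10⁻⁶/°F × 9/5 = 18.7×10⁻⁶/K.
σ_y = 167 N/mm² = 167.0 MPa.
E·α·ΔT = 167.0 MPa ⇒ ΔT = 167.0 / (115.9×10³ × 18.7×10⁻⁶) = 76.97 K.
T = 23.7 + 76.97 = 100.7 °C.

101 °C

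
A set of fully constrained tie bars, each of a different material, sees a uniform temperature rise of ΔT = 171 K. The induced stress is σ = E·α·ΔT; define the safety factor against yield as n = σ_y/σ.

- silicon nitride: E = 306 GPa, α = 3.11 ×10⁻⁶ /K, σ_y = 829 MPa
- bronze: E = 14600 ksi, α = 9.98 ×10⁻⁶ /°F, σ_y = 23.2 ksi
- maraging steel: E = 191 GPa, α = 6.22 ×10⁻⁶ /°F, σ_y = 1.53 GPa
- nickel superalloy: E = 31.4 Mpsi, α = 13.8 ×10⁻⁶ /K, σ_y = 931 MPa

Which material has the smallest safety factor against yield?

bronze

Per material, after unit conversion:
  silicon nitride: E = 306.0, α = 3.11, σ_y = 829.0 → σ = 163 MPa, n = 5.09
  bronze: E = 100.7, α = 18.0, σ_y = 160.0 → σ = 309 MPa, n = 0.517
  maraging steel: E = 191.0, α = 11.2, σ_y = 1530 → σ = 366 MPa, n = 4.18
  nickel superalloy: E = 216.5, α = 13.8, σ_y = 931.0 → σ = 511 MPa, n = 1.82
The minimum is bronze at n = 0.517.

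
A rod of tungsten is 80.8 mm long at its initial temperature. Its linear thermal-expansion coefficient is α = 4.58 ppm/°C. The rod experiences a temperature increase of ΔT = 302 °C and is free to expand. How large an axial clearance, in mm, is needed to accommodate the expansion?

0.112 mm

ΔL = α·L₀·ΔT = 4.58×10⁻⁶ × 80.8 mm × 302.0 K = 0.112 mm.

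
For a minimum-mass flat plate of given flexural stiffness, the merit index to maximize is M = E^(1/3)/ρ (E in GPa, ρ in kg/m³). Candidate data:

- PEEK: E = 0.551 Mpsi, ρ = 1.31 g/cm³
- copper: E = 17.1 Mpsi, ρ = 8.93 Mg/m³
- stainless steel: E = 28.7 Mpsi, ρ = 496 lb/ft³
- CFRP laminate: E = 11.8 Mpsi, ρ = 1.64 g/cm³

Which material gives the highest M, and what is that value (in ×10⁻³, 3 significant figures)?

Convert each candidate to consistent units, then evaluate M:
  PEEK: E = 3.799 GPa, ρ = 1310 kg/m³
  copper: E = 117.9 GPa, ρ = 8930 kg/m³
  stainless steel: E = 197.9 GPa, ρ = 7945 kg/m³
  CFRP laminate: E = 81.36 GPa, ρ = 1640 kg/m³
  CFRP laminate: M = 2.64×10⁻³
  PEEK: M = 1.19×10⁻³
  stainless steel: M = 0.733×10⁻³
  copper: M = 0.549×10⁻³
CFRP laminate ranks first.

CFRP laminate, M = 2.64×10⁻³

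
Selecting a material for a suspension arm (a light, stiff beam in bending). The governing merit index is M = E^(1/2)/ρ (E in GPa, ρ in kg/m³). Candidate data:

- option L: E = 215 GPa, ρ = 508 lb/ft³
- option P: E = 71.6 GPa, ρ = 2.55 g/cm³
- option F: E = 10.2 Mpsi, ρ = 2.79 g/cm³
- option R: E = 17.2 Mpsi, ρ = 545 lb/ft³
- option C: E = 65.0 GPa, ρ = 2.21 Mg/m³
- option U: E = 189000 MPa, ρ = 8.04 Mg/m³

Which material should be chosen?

option C

Convert each candidate to consistent units, then evaluate M:
  option L: E = 215.0 GPa, ρ = 8137 kg/m³
  option P: E = 71.60 GPa, ρ = 2550 kg/m³
  option F: E = 70.33 GPa, ρ = 2790 kg/m³
  option R: E = 118.6 GPa, ρ = 8730 kg/m³
  option C: E = 65.00 GPa, ρ = 2210 kg/m³
  option U: E = 189.0 GPa, ρ = 8040 kg/m³
  option C: M = 3.65×10⁻³
  option P: M = 3.32×10⁻³
  option F: M = 3.01×10⁻³
  option L: M = 1.80×10⁻³
  option U: M = 1.71×10⁻³
  option R: M = 1.25×10⁻³
The maximum is for option C.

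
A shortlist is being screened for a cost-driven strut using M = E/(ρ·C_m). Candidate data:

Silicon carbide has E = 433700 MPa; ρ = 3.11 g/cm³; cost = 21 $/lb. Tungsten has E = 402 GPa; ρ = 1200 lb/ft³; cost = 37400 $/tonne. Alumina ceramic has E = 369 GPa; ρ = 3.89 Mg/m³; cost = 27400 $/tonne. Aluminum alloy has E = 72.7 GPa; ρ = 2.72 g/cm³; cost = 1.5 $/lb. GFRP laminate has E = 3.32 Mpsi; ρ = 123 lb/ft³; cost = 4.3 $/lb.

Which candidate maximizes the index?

aluminum alloy

Putting every candidate on a common basis:
  silicon carbide: E = 433.7 GPa, ρ = 3110 kg/m³, cost = 46.30 $/kg
  tungsten: E = 402.0 GPa, ρ = 19220 kg/m³, cost = 37.40 $/kg
  alumina ceramic: E = 369.0 GPa, ρ = 3890 kg/m³, cost = 27.40 $/kg
  aluminum alloy: E = 72.70 GPa, ρ = 2720 kg/m³, cost = 3.307 $/kg
  GFRP laminate: E = 22.89 GPa, ρ = 1970 kg/m³, cost = 9.480 $/kg
  aluminum alloy: M = 8.08 MN·m per $
  alumina ceramic: M = 3.46 MN·m per $
  silicon carbide: M = 3.01 MN·m per $
  GFRP laminate: M = 1.23 MN·m per $
  tungsten: M = 0.559 MN·m per $
Aluminum alloy has the largest M.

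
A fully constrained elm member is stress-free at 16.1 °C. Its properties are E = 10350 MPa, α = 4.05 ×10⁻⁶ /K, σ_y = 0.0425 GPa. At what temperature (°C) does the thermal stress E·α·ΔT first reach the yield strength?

1030 °C

E = 10350 MPa = 10.35 GPa.
σ_y = 0.0425 GPa = 42.50 MPa.
E·α·ΔT = 42.50 MPa ⇒ ΔT = 42.50 / (10.35×10³ × 4.05×10⁻⁶) = 1014 K.
T = 16.1 + 1014 = 1030 °C.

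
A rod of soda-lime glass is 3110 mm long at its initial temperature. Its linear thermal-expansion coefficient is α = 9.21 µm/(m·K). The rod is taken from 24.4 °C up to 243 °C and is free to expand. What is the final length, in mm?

3116.3 mm

ΔT = 243 − 24.4 = 218.6 K.
ΔL = α·L₀·ΔT = 9.21×10⁻⁶ × 3110 mm × 218.6 K = 6.26 mm.
L = L₀ + ΔL = 3110 + 6.26 = 3116.3 mm.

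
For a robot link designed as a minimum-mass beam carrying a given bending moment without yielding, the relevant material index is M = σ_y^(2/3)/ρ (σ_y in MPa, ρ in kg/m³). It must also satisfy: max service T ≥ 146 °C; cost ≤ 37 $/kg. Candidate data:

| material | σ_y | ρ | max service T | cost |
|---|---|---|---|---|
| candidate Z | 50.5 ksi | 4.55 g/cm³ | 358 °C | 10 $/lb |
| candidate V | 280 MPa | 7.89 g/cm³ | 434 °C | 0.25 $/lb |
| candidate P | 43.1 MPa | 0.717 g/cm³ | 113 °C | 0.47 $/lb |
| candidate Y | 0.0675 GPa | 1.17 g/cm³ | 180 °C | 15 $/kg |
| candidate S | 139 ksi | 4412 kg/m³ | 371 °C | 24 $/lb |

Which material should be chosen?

Screen on constraints: max service T ≥ 146 °C; cost ≤ 37 $/kg. Survivors: candidate Z, candidate V, candidate Y.
In SI units:
  candidate Z: σ_y = 348.2 MPa, ρ = 4550 kg/m³
  candidate V: σ_y = 280.0 MPa, ρ = 7890 kg/m³
  candidate Y: σ_y = 67.50 MPa, ρ = 1170 kg/m³
  candidate Y: M = 14.2×10⁻³
  candidate Z: M = 10.9×10⁻³
  candidate V: M = 5.42×10⁻³
Highest index: candidate Y.

candidate Y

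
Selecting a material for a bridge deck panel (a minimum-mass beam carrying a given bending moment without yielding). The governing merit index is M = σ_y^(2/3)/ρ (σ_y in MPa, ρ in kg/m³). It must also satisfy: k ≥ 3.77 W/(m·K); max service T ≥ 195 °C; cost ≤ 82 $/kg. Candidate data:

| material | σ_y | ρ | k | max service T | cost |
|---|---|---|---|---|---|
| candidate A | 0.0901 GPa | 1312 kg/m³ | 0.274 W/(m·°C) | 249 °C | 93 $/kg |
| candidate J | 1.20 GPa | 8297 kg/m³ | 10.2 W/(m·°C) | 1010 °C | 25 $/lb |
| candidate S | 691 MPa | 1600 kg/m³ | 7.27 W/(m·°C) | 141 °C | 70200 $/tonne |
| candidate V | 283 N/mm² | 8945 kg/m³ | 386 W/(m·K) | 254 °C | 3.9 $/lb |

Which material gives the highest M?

candidate J

Screen on constraints: k ≥ 3.77 W/(m·K); max service T ≥ 195 °C; cost ≤ 82 $/kg. Survivors: candidate J, candidate V.
Normalizing units and computing the index:
  candidate J: σ_y = 1200 MPa, ρ = 8297 kg/m³
  candidate V: σ_y = 283.0 MPa, ρ = 8945 kg/m³
  candidate J: M = 13.6×10⁻³
  candidate V: M = 4.82×10⁻³
Candidate J ranks first.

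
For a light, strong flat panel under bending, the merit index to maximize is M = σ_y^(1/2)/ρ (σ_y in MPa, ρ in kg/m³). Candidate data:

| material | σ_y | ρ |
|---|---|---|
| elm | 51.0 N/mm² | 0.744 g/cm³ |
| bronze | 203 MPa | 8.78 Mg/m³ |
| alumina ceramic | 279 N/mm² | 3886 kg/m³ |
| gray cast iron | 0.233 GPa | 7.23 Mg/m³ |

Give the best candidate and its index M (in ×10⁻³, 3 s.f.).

Normalizing units and computing the index:
  elm: σ_y = 51.00 MPa, ρ = 744.0 kg/m³
  bronze: σ_y = 203.0 MPa, ρ = 8780 kg/m³
  alumina ceramic: σ_y = 279.0 MPa, ρ = 3886 kg/m³
  gray cast iron: σ_y = 233.0 MPa, ρ = 7230 kg/m³
  elm: M = 9.60×10⁻³
  alumina ceramic: M = 4.30×10⁻³
  gray cast iron: M = 2.11×10⁻³
  bronze: M = 1.62×10⁻³
Elm has the largest M.

elm, M = 9.60×10⁻³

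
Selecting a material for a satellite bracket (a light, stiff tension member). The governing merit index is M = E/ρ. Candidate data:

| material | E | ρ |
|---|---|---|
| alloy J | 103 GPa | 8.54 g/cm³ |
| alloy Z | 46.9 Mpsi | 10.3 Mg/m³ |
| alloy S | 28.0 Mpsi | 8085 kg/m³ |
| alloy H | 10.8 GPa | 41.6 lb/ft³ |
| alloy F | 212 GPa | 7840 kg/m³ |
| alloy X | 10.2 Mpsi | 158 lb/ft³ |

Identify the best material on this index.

alloy Z

Convert each candidate to consistent units, then evaluate M:
  alloy J: E = 103.0 GPa, ρ = 8540 kg/m³
  alloy Z: E = 323.4 GPa, ρ = 10300 kg/m³
  alloy S: E = 193.1 GPa, ρ = 8085 kg/m³
  alloy H: E = 10.80 GPa, ρ = 666.4 kg/m³
  alloy F: E = 212.0 GPa, ρ = 7840 kg/m³
  alloy X: E = 70.33 GPa, ρ = 2531 kg/m³
  alloy Z: M = 31.4 MN·m/kg
  alloy X: M = 27.8 MN·m/kg
  alloy F: M = 27.0 MN·m/kg
  alloy S: M = 23.9 MN·m/kg
  alloy H: M = 16.2 MN·m/kg
  alloy J: M = 12.1 MN·m/kg
Alloy Z has the largest M.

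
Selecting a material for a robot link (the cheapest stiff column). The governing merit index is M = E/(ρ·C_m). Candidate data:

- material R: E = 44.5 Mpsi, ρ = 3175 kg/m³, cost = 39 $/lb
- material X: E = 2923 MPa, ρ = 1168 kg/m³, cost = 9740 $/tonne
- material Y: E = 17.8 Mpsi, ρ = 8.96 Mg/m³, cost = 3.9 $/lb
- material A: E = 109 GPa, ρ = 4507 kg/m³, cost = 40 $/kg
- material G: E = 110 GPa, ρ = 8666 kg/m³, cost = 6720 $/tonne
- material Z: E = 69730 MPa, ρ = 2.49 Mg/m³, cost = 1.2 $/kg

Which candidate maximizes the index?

Putting every candidate on a common basis:
  material R: E = 306.8 GPa, ρ = 3175 kg/m³, cost = 85.98 $/kg
  material X: E = 2.923 GPa, ρ = 1168 kg/m³, cost = 9.740 $/kg
  material Y: E = 122.7 GPa, ρ = 8960 kg/m³, cost = 8.598 $/kg
  material A: E = 109.0 GPa, ρ = 4507 kg/m³, cost = 40.00 $/kg
  material G: E = 110.0 GPa, ρ = 8666 kg/m³, cost = 6.720 $/kg
  material Z: E = 69.73 GPa, ρ = 2490 kg/m³, cost = 1.200 $/kg
  material Z: M = 23.3 MN·m per $
  material G: M = 1.89 MN·m per $
  material Y: M = 1.59 MN·m per $
  material R: M = 1.12 MN·m per $
  material A: M = 0.605 MN·m per $
  material X: M = 0.257 MN·m per $
Highest index: material Z.

material Z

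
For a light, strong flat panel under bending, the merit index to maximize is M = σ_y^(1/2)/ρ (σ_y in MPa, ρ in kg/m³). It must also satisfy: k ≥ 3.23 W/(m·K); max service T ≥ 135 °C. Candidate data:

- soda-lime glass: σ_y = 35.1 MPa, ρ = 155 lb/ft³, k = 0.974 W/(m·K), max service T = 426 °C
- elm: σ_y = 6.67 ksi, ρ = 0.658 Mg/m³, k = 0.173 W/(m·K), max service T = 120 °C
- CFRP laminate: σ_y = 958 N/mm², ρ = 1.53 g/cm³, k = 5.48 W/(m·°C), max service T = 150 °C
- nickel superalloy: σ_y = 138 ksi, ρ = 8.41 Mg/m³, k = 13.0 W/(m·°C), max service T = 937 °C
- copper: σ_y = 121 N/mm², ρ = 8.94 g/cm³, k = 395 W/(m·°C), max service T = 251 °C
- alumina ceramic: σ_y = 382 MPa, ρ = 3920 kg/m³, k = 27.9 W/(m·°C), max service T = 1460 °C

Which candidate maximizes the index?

Screen on constraints: k ≥ 3.23 W/(m·K); max service T ≥ 135 °C. Survivors: CFRP laminate, nickel superalloy, copper, alumina ceramic.
Normalizing units and computing the index:
  CFRP laminate: σ_y = 958.0 MPa, ρ = 1530 kg/m³
  nickel superalloy: σ_y = 951.5 MPa, ρ = 8410 kg/m³
  copper: σ_y = 121.0 MPa, ρ = 8940 kg/m³
  alumina ceramic: σ_y = 382.0 MPa, ρ = 3920 kg/m³
  CFRP laminate: M = 20.2×10⁻³
  alumina ceramic: M = 4.99×10⁻³
  nickel superalloy: M = 3.67×10⁻³
  copper: M = 1.23×10⁻³
Highest index: CFRP laminate.

CFRP laminate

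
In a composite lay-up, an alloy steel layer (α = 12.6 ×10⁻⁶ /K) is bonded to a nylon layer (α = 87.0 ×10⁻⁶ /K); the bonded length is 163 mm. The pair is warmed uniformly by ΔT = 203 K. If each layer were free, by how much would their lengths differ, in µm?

2460 µm

Δα = |12.6 − 87.0|×10⁻⁶/K = 74.4×10⁻⁶/K.
ΔL_mismatch = Δα·L·ΔT = 74.4×10⁻⁶ × 163.0 mm × 203.0 K = 2460 µm.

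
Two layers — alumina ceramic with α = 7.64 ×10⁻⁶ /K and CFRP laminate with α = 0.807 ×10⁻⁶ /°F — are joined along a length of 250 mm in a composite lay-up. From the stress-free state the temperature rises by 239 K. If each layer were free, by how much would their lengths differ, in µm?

370 µm

CFRP laminate: α = 0.807×10⁻⁶/°F × 9/5 = 1.45×10⁻⁶/K.
Δα = |7.64 − 1.45|×10⁻⁶/K = 6.19×10⁻⁶/K.
ΔL_mismatch = Δα·L·ΔT = 6.19×10⁻⁶ × 250.0 mm × 239.0 K = 370 µm.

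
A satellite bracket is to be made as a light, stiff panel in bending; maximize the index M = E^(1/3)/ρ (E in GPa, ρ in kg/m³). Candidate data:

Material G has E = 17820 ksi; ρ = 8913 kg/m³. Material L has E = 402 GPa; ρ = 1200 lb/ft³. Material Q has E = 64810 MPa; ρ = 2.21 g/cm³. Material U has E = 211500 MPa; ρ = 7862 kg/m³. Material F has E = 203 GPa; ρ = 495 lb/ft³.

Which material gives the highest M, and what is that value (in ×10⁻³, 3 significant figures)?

material Q, M = 1.82×10⁻³

After converting to SI:
  material G: E = 122.9 GPa, ρ = 8913 kg/m³
  material L: E = 402.0 GPa, ρ = 19220 kg/m³
  material Q: E = 64.81 GPa, ρ = 2210 kg/m³
  material U: E = 211.5 GPa, ρ = 7862 kg/m³
  material F: E = 203.0 GPa, ρ = 7929 kg/m³
  material Q: M = 1.82×10⁻³
  material U: M = 0.758×10⁻³
  material F: M = 0.741×10⁻³
  material G: M = 0.558×10⁻³
  material L: M = 0.384×10⁻³
Highest index: material Q.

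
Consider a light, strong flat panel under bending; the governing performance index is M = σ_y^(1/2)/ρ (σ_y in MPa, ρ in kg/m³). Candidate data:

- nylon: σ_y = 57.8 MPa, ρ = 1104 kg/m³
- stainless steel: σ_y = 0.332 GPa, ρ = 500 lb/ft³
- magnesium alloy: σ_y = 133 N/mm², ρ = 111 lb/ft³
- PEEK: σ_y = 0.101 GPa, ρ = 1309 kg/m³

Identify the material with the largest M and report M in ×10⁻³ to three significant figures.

Convert each candidate to consistent units, then evaluate M:
  nylon: σ_y = 57.80 MPa, ρ = 1104 kg/m³
  stainless steel: σ_y = 332.0 MPa, ρ = 8009 kg/m³
  magnesium alloy: σ_y = 133.0 MPa, ρ = 1778 kg/m³
  PEEK: σ_y = 101.0 MPa, ρ = 1309 kg/m³
  PEEK: M = 7.68×10⁻³
  nylon: M = 6.89×10⁻³
  magnesium alloy: M = 6.49×10⁻³
  stainless steel: M = 2.27×10⁻³
PEEK has the largest M.

PEEK, M = 7.68×10⁻³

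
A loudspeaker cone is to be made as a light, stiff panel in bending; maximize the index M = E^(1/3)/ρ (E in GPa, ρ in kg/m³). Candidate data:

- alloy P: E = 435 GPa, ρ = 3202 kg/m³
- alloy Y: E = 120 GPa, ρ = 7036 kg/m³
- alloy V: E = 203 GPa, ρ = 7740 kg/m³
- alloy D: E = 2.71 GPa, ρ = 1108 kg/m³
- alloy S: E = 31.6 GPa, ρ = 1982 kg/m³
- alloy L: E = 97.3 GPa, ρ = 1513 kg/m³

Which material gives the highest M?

alloy L

Per-candidate index values:
  alloy L: M = 3.04×10⁻³
  alloy P: M = 2.37×10⁻³
  alloy S: M = 1.60×10⁻³
  alloy D: M = 1.26×10⁻³
  alloy V: M = 0.759×10⁻³
  alloy Y: M = 0.701×10⁻³
The maximum is for alloy L.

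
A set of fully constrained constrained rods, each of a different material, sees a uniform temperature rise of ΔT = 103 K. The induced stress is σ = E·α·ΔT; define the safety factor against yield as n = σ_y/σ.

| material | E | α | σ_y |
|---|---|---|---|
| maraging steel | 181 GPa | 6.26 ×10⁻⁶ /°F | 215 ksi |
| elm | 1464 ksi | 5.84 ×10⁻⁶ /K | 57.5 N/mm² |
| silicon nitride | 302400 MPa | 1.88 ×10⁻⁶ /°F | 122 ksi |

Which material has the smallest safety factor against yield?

maraging steel

With everything in SI (GPa, ×10⁻⁶/K, MPa):
  maraging steel: E = 181.0, α = 11.3, σ_y = 1482 → σ = 210 MPa, n = 7.06
  elm: E = 10.09, α = 5.84, σ_y = 57.50 → σ = 6.07 MPa, n = 9.47
  silicon nitride: E = 302.4, α = 3.38, σ_y = 841.2 → σ = 105 MPa, n = 7.98
Smallest n: maraging steel with n = 7.06.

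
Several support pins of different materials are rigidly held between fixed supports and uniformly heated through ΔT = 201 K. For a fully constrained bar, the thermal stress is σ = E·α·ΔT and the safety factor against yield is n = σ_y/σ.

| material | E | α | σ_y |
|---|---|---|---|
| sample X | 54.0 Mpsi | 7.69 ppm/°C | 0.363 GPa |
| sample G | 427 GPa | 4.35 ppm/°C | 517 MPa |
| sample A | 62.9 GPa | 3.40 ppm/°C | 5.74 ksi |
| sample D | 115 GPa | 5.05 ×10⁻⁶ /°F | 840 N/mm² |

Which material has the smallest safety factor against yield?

sample X

Per material, after unit conversion:
  sample X: E = 372.3, α = 7.69, σ_y = 363.0 → σ = 575 MPa, n = 0.631
  sample G: E = 427.0, α = 4.35, σ_y = 517.0 → σ = 373 MPa, n = 1.38
  sample A: E = 62.90, α = 3.40, σ_y = 39.58 → σ = 43.0 MPa, n = 0.921
  sample D: E = 115.0, α = 9.09, σ_y = 840.0 → σ = 210 MPa, n = 4.00
Sample X has the lowest safety factor, n = 0.631.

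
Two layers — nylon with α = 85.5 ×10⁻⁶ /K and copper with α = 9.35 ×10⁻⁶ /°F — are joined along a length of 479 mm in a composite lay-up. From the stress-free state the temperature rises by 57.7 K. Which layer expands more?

nylon

copper: α = 9.35×10⁻⁶/°F × 9/5 = 16.8×10⁻⁶/K.
α(nylon) = 85.5×10⁻⁶/K vs α(copper) = 16.8×10⁻⁶/K.
Higher α expands more for the same ΔT: nylon.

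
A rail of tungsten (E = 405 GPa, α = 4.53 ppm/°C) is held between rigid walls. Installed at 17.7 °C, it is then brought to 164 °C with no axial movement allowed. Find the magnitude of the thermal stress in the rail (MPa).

268 MPa

ΔT = 146.3 K. Constrained thermal stress σ = E·α·ΔT = 405.0×10³ MPa × 4.53×10⁻⁶ × 146.3 = 268 MPa (compressive).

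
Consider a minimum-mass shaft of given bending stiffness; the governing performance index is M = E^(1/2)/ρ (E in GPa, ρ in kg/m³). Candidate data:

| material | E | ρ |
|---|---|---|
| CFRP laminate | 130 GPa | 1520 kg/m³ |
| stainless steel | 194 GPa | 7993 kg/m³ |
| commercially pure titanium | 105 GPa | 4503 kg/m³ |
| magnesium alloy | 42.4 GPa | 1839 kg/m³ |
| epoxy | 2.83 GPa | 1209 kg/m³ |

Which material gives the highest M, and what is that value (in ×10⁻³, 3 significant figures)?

Per-candidate index values:
  CFRP laminate: M = 7.50×10⁻³
  magnesium alloy: M = 3.54×10⁻³
  commercially pure titanium: M = 2.28×10⁻³
  stainless steel: M = 1.74×10⁻³
  epoxy: M = 1.39×10⁻³
CFRP laminate has the largest M.

CFRP laminate, M = 7.50×10⁻³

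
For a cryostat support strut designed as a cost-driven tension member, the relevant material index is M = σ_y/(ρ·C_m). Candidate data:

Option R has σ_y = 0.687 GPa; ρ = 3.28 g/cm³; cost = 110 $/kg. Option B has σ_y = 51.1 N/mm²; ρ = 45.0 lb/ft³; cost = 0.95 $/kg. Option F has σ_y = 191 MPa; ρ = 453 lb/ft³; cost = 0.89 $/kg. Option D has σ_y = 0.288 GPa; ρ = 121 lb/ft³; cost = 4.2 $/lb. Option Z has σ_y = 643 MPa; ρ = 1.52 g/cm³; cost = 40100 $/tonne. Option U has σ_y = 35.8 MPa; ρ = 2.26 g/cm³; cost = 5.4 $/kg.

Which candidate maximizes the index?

Convert each candidate to consistent units, then evaluate M:
  option R: σ_y = 687.0 MPa, ρ = 3280 kg/m³, cost = 110.0 $/kg
  option B: σ_y = 51.10 MPa, ρ = 720.8 kg/m³, cost = 0.9500 $/kg
  option F: σ_y = 191.0 MPa, ρ = 7256 kg/m³, cost = 0.8900 $/kg
  option D: σ_y = 288.0 MPa, ρ = 1938 kg/m³, cost = 9.259 $/kg
  option Z: σ_y = 643.0 MPa, ρ = 1520 kg/m³, cost = 40.10 $/kg
  option U: σ_y = 35.80 MPa, ρ = 2260 kg/m³, cost = 5.400 $/kg
  option B: M = 74.6 kN·m per $
  option F: M = 29.6 kN·m per $
  option D: M = 16.0 kN·m per $
  option Z: M = 10.5 kN·m per $
  option U: M = 2.93 kN·m per $
  option R: M = 1.90 kN·m per $
Option B ranks first.

option B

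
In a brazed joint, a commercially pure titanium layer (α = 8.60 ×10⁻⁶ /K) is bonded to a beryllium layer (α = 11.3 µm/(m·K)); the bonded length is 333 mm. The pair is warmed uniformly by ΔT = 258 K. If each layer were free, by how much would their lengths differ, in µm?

232 µm

Δα = |8.60 − 11.3|×10⁻⁶/K = 2.70×10⁻⁶/K.
ΔL_mismatch = Δα·L·ΔT = 2.70×10⁻⁶ × 333.0 mm × 258.0 K = 232 µm.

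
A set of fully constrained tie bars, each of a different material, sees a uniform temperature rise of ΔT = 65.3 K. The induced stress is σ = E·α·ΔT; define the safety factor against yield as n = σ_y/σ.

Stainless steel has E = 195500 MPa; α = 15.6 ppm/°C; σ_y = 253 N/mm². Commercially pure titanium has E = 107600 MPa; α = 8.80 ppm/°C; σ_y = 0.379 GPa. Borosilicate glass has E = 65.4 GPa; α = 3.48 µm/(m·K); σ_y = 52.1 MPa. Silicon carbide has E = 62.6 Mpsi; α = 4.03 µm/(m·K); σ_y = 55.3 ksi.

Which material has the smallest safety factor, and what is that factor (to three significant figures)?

stainless steel, n = 1.27

In consistent units (E in GPa, α in ×10⁻⁶/K, σ_y in MPa):
  stainless steel: E = 195.5, α = 15.6, σ_y = 253.0 → σ = 199 MPa, n = 1.27
  commercially pure titanium: E = 107.6, α = 8.80, σ_y = 379.0 → σ = 61.8 MPa, n = 6.13
  borosilicate glass: E = 65.40, α = 3.48, σ_y = 52.10 → σ = 14.9 MPa, n = 3.51
  silicon carbide: E = 431.6, α = 4.03, σ_y = 381.3 → σ = 114 MPa, n = 3.36
The minimum is stainless steel at n = 1.27.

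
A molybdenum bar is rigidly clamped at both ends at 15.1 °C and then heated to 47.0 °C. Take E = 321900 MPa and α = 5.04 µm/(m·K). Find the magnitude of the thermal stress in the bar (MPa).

51.8 MPa

E = 321900 MPa = 321.9 GPa.
ΔT = 31.90 K. Constrained thermal stress σ = E·α·ΔT = 321.9×10³ MPa × 5.04×10⁻⁶ × 31.90 = 51.8 MPa (compressive).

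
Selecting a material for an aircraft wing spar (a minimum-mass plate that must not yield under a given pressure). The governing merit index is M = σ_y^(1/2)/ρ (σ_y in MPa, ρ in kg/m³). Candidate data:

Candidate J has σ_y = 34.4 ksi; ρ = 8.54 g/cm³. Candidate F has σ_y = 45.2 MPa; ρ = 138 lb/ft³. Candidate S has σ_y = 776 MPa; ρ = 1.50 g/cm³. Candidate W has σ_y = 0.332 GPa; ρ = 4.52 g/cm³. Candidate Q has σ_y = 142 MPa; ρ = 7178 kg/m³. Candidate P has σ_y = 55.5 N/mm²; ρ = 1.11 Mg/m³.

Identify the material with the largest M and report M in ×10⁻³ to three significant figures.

candidate S, M = 18.6×10⁻³

Convert each candidate to consistent units, then evaluate M:
  candidate J: σ_y = 237.2 MPa, ρ = 8540 kg/m³
  candidate F: σ_y = 45.20 MPa, ρ = 2211 kg/m³
  candidate S: σ_y = 776.0 MPa, ρ = 1500 kg/m³
  candidate W: σ_y = 332.0 MPa, ρ = 4520 kg/m³
  candidate Q: σ_y = 142.0 MPa, ρ = 7178 kg/m³
  candidate P: σ_y = 55.50 MPa, ρ = 1110 kg/m³
  candidate S: M = 18.6×10⁻³
  candidate P: M = 6.71×10⁻³
  candidate W: M = 4.03×10⁻³
  candidate F: M = 3.04×10⁻³
  candidate J: M = 1.80×10⁻³
  candidate Q: M = 1.66×10⁻³
Candidate S ranks first.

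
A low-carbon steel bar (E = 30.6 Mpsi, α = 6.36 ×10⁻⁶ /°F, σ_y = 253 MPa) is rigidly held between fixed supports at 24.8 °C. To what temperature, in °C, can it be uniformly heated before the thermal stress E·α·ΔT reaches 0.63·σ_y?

E = 30.6 Mpsi = 211.0 GPa.
α = 6.36×10⁻⁶/°F × 9/5 = 11.4×10⁻⁶/K.
E·α·ΔT = 159.4 MPa ⇒ ΔT = 159.4 / (211.0×10³ × 11.4×10⁻⁶) = 65.99 K.
T = 24.8 + 65.99 = 90.79 °C.

90.8 °C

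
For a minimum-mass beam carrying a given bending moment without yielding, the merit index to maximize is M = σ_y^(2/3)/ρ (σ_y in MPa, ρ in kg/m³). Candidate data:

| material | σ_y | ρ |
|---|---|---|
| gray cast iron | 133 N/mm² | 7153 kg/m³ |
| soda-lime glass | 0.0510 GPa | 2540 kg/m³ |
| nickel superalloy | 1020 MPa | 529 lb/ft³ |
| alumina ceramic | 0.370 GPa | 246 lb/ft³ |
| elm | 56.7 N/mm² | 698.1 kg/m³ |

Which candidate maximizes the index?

Convert each candidate to consistent units, then evaluate M:
  gray cast iron: σ_y = 133.0 MPa, ρ = 7153 kg/m³
  soda-lime glass: σ_y = 51.00 MPa, ρ = 2540 kg/m³
  nickel superalloy: σ_y = 1020 MPa, ρ = 8474 kg/m³
  alumina ceramic: σ_y = 370.0 MPa, ρ = 3941 kg/m³
  elm: σ_y = 56.70 MPa, ρ = 698.1 kg/m³
  elm: M = 21.1×10⁻³
  alumina ceramic: M = 13.1×10⁻³
  nickel superalloy: M = 12.0×10⁻³
  soda-lime glass: M = 5.41×10⁻³
  gray cast iron: M = 3.64×10⁻³
Elm ranks first.

elm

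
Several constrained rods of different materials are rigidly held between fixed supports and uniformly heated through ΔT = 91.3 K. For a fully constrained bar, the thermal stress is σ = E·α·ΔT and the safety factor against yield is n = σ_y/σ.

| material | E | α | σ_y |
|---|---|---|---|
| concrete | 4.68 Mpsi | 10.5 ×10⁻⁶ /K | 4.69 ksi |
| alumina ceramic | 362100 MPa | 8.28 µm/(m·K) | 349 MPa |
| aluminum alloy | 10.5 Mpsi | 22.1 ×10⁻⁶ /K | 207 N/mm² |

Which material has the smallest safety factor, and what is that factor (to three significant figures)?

concrete, n = 1.05

Per material, after unit conversion:
  concrete: E = 32.27, α = 10.5, σ_y = 32.34 → σ = 30.9 MPa, n = 1.05
  alumina ceramic: E = 362.1, α = 8.28, σ_y = 349.0 → σ = 274 MPa, n = 1.27
  aluminum alloy: E = 72.39, α = 22.1, σ_y = 207.0 → σ = 146 MPa, n = 1.42
The minimum is concrete at n = 1.05.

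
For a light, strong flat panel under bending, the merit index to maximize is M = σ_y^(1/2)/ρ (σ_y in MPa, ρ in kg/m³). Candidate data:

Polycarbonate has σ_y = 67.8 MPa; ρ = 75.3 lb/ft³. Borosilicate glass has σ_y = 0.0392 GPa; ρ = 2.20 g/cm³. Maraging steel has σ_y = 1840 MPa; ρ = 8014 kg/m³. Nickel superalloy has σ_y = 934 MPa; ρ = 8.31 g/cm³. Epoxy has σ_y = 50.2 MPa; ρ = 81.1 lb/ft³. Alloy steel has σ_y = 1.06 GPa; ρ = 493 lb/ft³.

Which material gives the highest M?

Normalizing units and computing the index:
  polycarbonate: σ_y = 67.80 MPa, ρ = 1206 kg/m³
  borosilicate glass: σ_y = 39.20 MPa, ρ = 2200 kg/m³
  maraging steel: σ_y = 1840 MPa, ρ = 8014 kg/m³
  nickel superalloy: σ_y = 934.0 MPa, ρ = 8310 kg/m³
  epoxy: σ_y = 50.20 MPa, ρ = 1299 kg/m³
  alloy steel: σ_y = 1060 MPa, ρ = 7897 kg/m³
  polycarbonate: M = 6.83×10⁻³
  epoxy: M = 5.45×10⁻³
  maraging steel: M = 5.35×10⁻³
  alloy steel: M = 4.12×10⁻³
  nickel superalloy: M = 3.68×10⁻³
  borosilicate glass: M = 2.85×10⁻³
Polycarbonate ranks first.

polycarbonate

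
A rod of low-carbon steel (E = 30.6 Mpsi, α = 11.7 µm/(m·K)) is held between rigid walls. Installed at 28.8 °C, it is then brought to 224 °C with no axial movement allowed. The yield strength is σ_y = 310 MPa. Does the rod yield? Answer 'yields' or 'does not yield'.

yields

E = 30.6 Mpsi = 211.0 GPa.
ΔT = 195.2 K. Constrained thermal stress σ = E·α·ΔT = 211.0×10³ MPa × 11.7×10⁻⁶ × 195.2 = 482 MPa (compressive).
Compare to σ_y = 310 MPa: σ ≥ σ_y, so it yields.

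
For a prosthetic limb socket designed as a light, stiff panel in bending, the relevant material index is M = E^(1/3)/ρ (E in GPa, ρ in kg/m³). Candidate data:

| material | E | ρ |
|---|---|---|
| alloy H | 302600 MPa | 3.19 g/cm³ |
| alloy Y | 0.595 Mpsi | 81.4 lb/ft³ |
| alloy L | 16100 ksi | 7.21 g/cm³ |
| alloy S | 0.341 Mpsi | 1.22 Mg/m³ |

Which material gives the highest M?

Convert each candidate to consistent units, then evaluate M:
  alloy H: E = 302.6 GPa, ρ = 3190 kg/m³
  alloy Y: E = 4.102 GPa, ρ = 1304 kg/m³
  alloy L: E = 111.0 GPa, ρ = 7210 kg/m³
  alloy S: E = 2.351 GPa, ρ = 1220 kg/m³
  alloy H: M = 2.10×10⁻³
  alloy Y: M = 1.23×10⁻³
  alloy S: M = 1.09×10⁻³
  alloy L: M = 0.667×10⁻³
Alloy H ranks first.

alloy H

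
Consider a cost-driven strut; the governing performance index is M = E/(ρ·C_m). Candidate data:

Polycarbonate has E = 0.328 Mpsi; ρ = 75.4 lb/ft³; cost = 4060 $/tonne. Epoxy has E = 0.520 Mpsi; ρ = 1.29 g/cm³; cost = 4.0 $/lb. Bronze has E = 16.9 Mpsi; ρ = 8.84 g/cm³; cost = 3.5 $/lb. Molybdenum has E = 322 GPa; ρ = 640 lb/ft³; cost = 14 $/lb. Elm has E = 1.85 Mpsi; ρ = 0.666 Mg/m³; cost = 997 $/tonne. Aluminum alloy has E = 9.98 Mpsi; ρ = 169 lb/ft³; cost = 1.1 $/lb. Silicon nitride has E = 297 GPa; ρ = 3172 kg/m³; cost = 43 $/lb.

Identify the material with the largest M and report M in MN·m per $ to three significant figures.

In SI units:
  polycarbonate: E = 2.261 GPa, ρ = 1208 kg/m³, cost = 4.060 $/kg
  epoxy: E = 3.585 GPa, ρ = 1290 kg/m³, cost = 8.818 $/kg
  bronze: E = 116.5 GPa, ρ = 8840 kg/m³, cost = 7.716 $/kg
  molybdenum: E = 322.0 GPa, ρ = 10250 kg/m³, cost = 30.86 $/kg
  elm: E = 12.76 GPa, ρ = 666.0 kg/m³, cost = 0.9970 $/kg
  aluminum alloy: E = 68.81 GPa, ρ = 2707 kg/m³, cost = 2.425 $/kg
  silicon nitride: E = 297.0 GPa, ρ = 3172 kg/m³, cost = 94.80 $/kg
  elm: M = 19.2 MN·m per $
  aluminum alloy: M = 10.5 MN·m per $
  bronze: M = 1.71 MN·m per $
  molybdenum: M = 1.02 MN·m per $
  silicon nitride: M = 0.988 MN·m per $
  polycarbonate: M = 0.461 MN·m per $
  epoxy: M = 0.315 MN·m per $
Elm ranks first.

elm, M = 19.2 MN·m per $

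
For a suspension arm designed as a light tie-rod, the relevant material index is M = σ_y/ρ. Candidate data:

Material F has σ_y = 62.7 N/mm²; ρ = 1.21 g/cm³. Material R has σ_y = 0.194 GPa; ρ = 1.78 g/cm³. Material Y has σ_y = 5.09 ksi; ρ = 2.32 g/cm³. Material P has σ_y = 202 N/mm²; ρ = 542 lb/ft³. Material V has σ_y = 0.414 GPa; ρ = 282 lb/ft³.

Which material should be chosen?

material R

In SI units:
  material F: σ_y = 62.70 MPa, ρ = 1210 kg/m³
  material R: σ_y = 194.0 MPa, ρ = 1780 kg/m³
  material Y: σ_y = 35.09 MPa, ρ = 2320 kg/m³
  material P: σ_y = 202.0 MPa, ρ = 8682 kg/m³
  material V: σ_y = 414.0 MPa, ρ = 4517 kg/m³
  material R: M = 109 kN·m/kg
  material V: M = 91.6 kN·m/kg
  material F: M = 51.8 kN·m/kg
  material P: M = 23.3 kN·m/kg
  material Y: M = 15.1 kN·m/kg
Highest index: material R.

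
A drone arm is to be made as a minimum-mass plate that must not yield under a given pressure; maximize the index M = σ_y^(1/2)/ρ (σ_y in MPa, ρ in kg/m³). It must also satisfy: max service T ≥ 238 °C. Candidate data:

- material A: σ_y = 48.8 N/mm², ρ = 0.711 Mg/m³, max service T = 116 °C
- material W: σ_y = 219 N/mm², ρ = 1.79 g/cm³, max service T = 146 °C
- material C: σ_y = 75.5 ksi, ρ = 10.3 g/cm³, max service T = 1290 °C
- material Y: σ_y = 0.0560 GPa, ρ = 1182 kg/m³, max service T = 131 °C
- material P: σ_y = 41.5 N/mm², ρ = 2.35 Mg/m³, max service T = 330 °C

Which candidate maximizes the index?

material P

Screen on constraints: max service T ≥ 238 °C. Survivors: material C, material P.
After converting to SI:
  material C: σ_y = 520.6 MPa, ρ = 10300 kg/m³
  material P: σ_y = 41.50 MPa, ρ = 2350 kg/m³
  material P: M = 2.74×10⁻³
  material C: M = 2.22×10⁻³
The maximum is for material P.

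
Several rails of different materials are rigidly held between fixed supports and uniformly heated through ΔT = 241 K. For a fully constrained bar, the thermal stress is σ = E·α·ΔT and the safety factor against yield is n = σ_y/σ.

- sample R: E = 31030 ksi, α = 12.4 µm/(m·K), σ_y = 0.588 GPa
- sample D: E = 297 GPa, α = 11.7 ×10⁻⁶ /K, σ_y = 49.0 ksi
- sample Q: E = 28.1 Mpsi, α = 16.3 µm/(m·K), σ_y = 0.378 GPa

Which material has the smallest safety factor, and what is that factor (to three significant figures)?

sample D, n = 0.403

Per material, after unit conversion:
  sample R: E = 213.9, α = 12.4, σ_y = 588.0 → σ = 639 MPa, n = 0.920
  sample D: E = 297.0, α = 11.7, σ_y = 337.8 → σ = 837 MPa, n = 0.403
  sample Q: E = 193.7, α = 16.3, σ_y = 378.0 → σ = 761 MPa, n = 0.497
The minimum is sample D at n = 0.403.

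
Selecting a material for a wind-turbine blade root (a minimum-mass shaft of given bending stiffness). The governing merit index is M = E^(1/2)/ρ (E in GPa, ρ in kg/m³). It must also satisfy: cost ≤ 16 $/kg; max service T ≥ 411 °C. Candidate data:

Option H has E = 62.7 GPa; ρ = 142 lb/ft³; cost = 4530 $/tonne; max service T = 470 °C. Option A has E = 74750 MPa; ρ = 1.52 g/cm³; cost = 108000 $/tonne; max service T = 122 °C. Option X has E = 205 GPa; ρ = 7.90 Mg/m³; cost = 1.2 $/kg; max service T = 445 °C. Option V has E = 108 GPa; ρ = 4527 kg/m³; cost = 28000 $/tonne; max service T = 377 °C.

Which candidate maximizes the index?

option H

Screen on constraints: cost ≤ 16 $/kg; max service T ≥ 411 °C. Survivors: option H, option X.
After converting to SI:
  option H: E = 62.70 GPa, ρ = 2275 kg/m³
  option X: E = 205.0 GPa, ρ = 7900 kg/m³
  option H: M = 3.48×10⁻³
  option X: M = 1.81×10⁻³
Option H has the largest M.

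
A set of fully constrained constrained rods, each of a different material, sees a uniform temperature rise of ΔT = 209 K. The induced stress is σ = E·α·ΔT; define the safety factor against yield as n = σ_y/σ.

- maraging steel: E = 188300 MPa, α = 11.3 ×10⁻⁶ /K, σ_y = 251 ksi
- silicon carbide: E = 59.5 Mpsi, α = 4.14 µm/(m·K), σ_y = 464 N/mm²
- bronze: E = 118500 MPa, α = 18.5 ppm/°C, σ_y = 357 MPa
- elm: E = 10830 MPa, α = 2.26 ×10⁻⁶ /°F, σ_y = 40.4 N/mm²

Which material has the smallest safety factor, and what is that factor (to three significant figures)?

bronze, n = 0.779

In consistent units (E in GPa, α in ×10⁻⁶/K, σ_y in MPa):
  maraging steel: E = 188.3, α = 11.3, σ_y = 1731 → σ = 445 MPa, n = 3.89
  silicon carbide: E = 410.2, α = 4.14, σ_y = 464.0 → σ = 355 MPa, n = 1.31
  bronze: E = 118.5, α = 18.5, σ_y = 357.0 → σ = 458 MPa, n = 0.779
  elm: E = 10.83, α = 4.07, σ_y = 40.40 → σ = 9.21 MPa, n = 4.39
Bronze has the lowest safety factor, n = 0.779.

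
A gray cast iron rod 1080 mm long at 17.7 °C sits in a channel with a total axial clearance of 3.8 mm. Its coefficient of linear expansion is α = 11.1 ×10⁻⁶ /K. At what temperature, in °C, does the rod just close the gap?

335 °C

α·L₀·ΔT = 3.8 mm ⇒ ΔT = 3.8 / (11.1×10⁻⁶ × 1080.0) = 317.0 K.
T = 17.7 + 317.0 = 334.7 °C.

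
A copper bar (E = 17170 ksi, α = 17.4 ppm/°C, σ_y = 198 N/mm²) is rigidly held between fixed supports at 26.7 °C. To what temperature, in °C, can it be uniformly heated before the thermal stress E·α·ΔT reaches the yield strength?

123 °C

E = 17170 ksi = 118.4 GPa.
σ_y = 198 N/mm² = 198.0 MPa.
E·α·ΔT = 198.0 MPa ⇒ ΔT = 198.0 / (118.4×10³ × 17.4×10⁻⁶) = 96.12 K.
T = 26.7 + 96.12 = 122.8 °C.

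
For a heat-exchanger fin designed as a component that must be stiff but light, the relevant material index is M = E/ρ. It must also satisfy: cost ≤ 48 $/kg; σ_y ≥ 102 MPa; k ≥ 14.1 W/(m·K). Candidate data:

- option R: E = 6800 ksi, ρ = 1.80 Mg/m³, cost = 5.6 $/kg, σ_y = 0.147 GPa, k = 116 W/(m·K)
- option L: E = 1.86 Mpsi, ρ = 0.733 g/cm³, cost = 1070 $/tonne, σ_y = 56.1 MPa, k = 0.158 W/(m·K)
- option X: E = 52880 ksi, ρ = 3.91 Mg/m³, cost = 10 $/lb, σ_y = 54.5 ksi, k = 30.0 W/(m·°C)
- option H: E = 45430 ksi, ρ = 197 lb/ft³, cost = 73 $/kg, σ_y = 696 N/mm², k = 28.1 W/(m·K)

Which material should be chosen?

option X

Screen on constraints: cost ≤ 48 $/kg; σ_y ≥ 102 MPa; k ≥ 14.1 W/(m·K). Survivors: option R, option X.
After converting to SI:
  option R: E = 46.88 GPa, ρ = 1800 kg/m³
  option X: E = 364.6 GPa, ρ = 3910 kg/m³
  option X: M = 93.2 MN·m/kg
  option R: M = 26.0 MN·m/kg
Highest index: option X.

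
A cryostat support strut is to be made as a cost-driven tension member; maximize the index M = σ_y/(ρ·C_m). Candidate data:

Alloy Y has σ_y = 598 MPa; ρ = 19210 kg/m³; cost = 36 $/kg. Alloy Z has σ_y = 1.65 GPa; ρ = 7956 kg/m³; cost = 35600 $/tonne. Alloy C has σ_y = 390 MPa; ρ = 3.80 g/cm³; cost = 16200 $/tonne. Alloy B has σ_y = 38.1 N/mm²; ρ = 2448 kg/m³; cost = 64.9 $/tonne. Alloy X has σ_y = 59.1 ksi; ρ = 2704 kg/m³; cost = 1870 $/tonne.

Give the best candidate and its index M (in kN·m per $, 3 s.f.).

Putting every candidate on a common basis:
  alloy Y: σ_y = 598.0 MPa, ρ = 19210 kg/m³, cost = 36.00 $/kg
  alloy Z: σ_y = 1650 MPa, ρ = 7956 kg/m³, cost = 35.60 $/kg
  alloy C: σ_y = 390.0 MPa, ρ = 3800 kg/m³, cost = 16.20 $/kg
  alloy B: σ_y = 38.10 MPa, ρ = 2448 kg/m³, cost = 0.06490 $/kg
  alloy X: σ_y = 407.5 MPa, ρ = 2704 kg/m³, cost = 1.870 $/kg
  alloy B: M = 240 kN·m per $
  alloy X: M = 80.6 kN·m per $
  alloy C: M = 6.34 kN·m per $
  alloy Z: M = 5.83 kN·m per $
  alloy Y: M = 0.865 kN·m per $
Alloy B ranks first.

alloy B, M = 240 kN·m per $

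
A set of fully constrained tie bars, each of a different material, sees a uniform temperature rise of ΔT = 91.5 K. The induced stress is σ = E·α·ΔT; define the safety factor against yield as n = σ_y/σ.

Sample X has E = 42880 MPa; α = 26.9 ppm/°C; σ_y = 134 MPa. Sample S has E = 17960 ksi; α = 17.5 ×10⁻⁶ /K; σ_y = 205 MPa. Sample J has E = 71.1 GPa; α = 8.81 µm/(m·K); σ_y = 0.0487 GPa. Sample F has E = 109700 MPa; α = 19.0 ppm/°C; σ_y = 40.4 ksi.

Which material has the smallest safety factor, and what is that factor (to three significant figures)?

sample J, n = 0.850

Converting E to GPa, α to ×10⁻⁶/K, σ_y to MPa, then σ and n for each:
  sample X: E = 42.88, α = 26.9, σ_y = 134.0 → σ = 106 MPa, n = 1.27
  sample S: E = 123.8, α = 17.5, σ_y = 205.0 → σ = 198 MPa, n = 1.03
  sample J: E = 71.10, α = 8.81, σ_y = 48.70 → σ = 57.3 MPa, n = 0.850
  sample F: E = 109.7, α = 19.0, σ_y = 278.5 → σ = 191 MPa, n = 1.46
The minimum is sample J at n = 0.850.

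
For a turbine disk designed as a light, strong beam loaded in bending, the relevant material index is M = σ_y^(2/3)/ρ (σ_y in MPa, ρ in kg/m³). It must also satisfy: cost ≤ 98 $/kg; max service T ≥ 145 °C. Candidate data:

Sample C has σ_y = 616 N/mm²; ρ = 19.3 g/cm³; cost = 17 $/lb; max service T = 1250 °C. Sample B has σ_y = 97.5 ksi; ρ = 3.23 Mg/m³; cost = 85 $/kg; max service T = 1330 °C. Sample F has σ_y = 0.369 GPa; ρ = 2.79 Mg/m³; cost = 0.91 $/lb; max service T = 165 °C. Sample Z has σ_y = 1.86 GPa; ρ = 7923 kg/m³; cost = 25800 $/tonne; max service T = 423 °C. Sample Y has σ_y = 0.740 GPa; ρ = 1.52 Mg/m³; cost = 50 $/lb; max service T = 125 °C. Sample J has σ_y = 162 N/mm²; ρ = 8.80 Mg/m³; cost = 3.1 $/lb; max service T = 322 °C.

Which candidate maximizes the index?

Screen on constraints: cost ≤ 98 $/kg; max service T ≥ 145 °C. Survivors: sample C, sample B, sample F, sample Z, sample J.
After converting to SI:
  sample C: σ_y = 616.0 MPa, ρ = 19300 kg/m³
  sample B: σ_y = 672.2 MPa, ρ = 3230 kg/m³
  sample F: σ_y = 369.0 MPa, ρ = 2790 kg/m³
  sample Z: σ_y = 1860 MPa, ρ = 7923 kg/m³
  sample J: σ_y = 162.0 MPa, ρ = 8800 kg/m³
  sample B: M = 23.8×10⁻³
  sample Z: M = 19.1×10⁻³
  sample F: M = 18.4×10⁻³
  sample C: M = 3.75×10⁻³
  sample J: M = 3.38×10⁻³
Highest index: sample B.

sample B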